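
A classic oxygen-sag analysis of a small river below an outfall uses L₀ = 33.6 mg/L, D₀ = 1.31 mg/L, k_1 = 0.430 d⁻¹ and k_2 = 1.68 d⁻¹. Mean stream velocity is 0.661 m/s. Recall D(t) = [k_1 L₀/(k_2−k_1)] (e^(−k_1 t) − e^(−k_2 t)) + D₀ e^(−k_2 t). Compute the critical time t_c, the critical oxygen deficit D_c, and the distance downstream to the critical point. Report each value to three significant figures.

At the critical point dD/dt = 0, so k_1 L₀ e^(−k_1 t) = k_2 D. Substituting D(t) from the Streeter–Phelps equation and solving for t gives
t_c = ln[(k_2/k_1)(1 − D₀(k_2−k_1)/(k_1 L₀))] / (k_2−k_1).
Here k_2−k_1 = 1.250 d⁻¹ and 1 − D₀(k_2−k_1)/(k_1 L₀) = 1 − 1.31×1.250/(0.430×33.6) = 0.8867, so
t_c = ln(3.907 × 0.8867) / 1.250 = 1.242 / 1.250 = 0.9940 d.
D_c = (k_1/k_2) L₀ e^(−k_1 t_c) = (0.430/1.68) × 33.6 × e^(−0.430×0.9940) = 0.2560 × 33.6 × 0.6522 = 5.609 mg/L.
x_c = v t_c = 0.661 m/s × 0.9940 d × 86400 s/d = 56770 m ≈ 56.8 km.

t_c ≈ 0.994 d; D_c ≈ 5.61 mg/L; x_c ≈ 56.8 km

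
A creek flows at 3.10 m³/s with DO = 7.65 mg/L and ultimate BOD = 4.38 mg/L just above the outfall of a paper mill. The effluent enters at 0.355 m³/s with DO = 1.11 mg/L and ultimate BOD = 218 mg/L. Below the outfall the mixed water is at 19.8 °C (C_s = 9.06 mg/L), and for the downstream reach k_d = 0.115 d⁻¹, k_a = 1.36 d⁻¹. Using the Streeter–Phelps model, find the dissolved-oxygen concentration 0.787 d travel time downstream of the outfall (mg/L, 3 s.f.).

Mixed DO = (3.10×7.65 + 0.355×1.11)/(3.10+0.355) = 24.11/3.455 = 6.978 mg/L.
Mixed L₀ = (3.10×4.38 + 0.355×218)/(3.455) = 90.97/3.455 = 26.33 mg/L.
Initial deficit D₀ = C_s − DO₀ = 9.06 − 6.978 = 2.082 mg/L.
D(0.787) = [0.115×26.33/(1.36−0.115)](e^(−0.115×0.787) − e^(−1.36×0.787)) + 2.082 e^(−1.36×0.787)
= 2.432 × (0.9135 − 0.3429) + 2.082 × 0.3429 = 2.102 mg/L.
DO = 9.06 − 2.102 = 6.958 mg/L.

DO ≈ 6.96 mg/L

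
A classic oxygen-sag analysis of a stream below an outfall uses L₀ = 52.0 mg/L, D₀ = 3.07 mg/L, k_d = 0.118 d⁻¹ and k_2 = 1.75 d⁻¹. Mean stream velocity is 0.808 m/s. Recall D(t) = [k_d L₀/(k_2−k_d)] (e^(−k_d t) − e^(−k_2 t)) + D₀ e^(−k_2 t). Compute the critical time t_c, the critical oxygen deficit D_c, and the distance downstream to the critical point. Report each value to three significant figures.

t_c ≈ 0.613 d; D_c ≈ 3.26 mg/L; x_c ≈ 42.8 km

At the critical point dD/dt = 0, so k_d L₀ e^(−k_d t) = k_2 D. Substituting D(t) from the Streeter–Phelps equation and solving for t gives
t_c = ln[(k_2/k_d)(1 − D₀(k_2−k_d)/(k_d L₀))] / (k_2−k_d).
Here k_2−k_d = 1.632 d⁻¹ and 1 − D₀(k_2−k_d)/(k_d L₀) = 1 − 3.07×1.632/(0.118×52.0) = 0.1835, so
t_c = ln(14.83 × 0.1835) / 1.632 = 1.001 / 1.632 = 0.6133 d.
L(t_c) = L₀ e^(−k_d t_c) = 52.0 × 0.9302 = 48.37 mg/L, and at the critical point k_2 D_c = k_d L, so D_c = (0.118/1.75) × 48.37 = 3.261 mg/L.
x_c = v t_c = 0.808 m/s × 0.6133 d × 86400 s/d = 42820 m ≈ 42.8 km.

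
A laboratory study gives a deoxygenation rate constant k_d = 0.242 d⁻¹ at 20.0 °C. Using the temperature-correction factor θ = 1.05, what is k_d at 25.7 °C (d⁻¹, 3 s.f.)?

k_d ≈ 0.320 d⁻¹

k_d(T₂) = k_d(T₁) · θ^(T₂−T₁) = 0.242 × 1.05^(25.7−20.0)
= 0.242 × 1.05^5.70 = 0.242 × 1.321 = 0.3196 d⁻¹.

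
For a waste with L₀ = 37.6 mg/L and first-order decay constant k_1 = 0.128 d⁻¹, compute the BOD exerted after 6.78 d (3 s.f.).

y ≈ 21.8 mg/L

y_t = L₀(1 − e^(−k_1 t)) = 37.6 × (1 − e^(−0.128×6.78))
= 37.6 × (1 − 0.4199) = 37.6 × 0.5801 = 21.81 mg/L.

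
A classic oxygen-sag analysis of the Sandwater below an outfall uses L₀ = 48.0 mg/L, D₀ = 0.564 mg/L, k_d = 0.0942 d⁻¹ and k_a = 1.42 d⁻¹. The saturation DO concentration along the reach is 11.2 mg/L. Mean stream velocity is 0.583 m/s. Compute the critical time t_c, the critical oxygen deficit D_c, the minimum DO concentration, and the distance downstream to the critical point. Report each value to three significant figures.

t_c ≈ 1.91 d; D_c ≈ 2.66 mg/L; min DO ≈ 8.54 mg/L; x_c ≈ 96.2 km

At the critical point dD/dt = 0, so k_d L₀ e^(−k_d t) = k_a D. Substituting D(t) from the Streeter–Phelps equation and solving for t gives
t_c = ln[(k_a/k_d)(1 − D₀(k_a−k_d)/(k_d L₀))] / (k_a−k_d).
Here k_a−k_d = 1.326 d⁻¹ and 1 − D₀(k_a−k_d)/(k_d L₀) = 1 − 0.564×1.326/(0.0942×48.0) = 0.8346, so
t_c = ln(15.07 × 0.8346) / 1.326 = 2.532 / 1.326 = 1.910 d.
L(t_c) = L₀ e^(−k_d t_c) = 48.0 × 0.8353 = 40.10 mg/L, and at the critical point k_a D_c = k_d L, so D_c = (0.0942/1.42) × 40.10 = 2.660 mg/L.
Minimum DO = C_s − D_c = 11.2 − 2.660 = 8.540 mg/L.
x_c = v t_c = 0.583 m/s × 1.910 d × 86400 s/d = 96210 m ≈ 96.2 km.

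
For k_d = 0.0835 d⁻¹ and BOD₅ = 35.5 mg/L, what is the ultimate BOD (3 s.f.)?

BOD₅ = L₀(1 − e^(−5k_d)) ⇒ L₀ = BOD₅ / (1 − e^(−5×0.0835))
= 35.5 / (1 − 0.6587) = 35.5 / 0.3413 = 104.0 mg/L.

L₀ ≈ 104 mg/L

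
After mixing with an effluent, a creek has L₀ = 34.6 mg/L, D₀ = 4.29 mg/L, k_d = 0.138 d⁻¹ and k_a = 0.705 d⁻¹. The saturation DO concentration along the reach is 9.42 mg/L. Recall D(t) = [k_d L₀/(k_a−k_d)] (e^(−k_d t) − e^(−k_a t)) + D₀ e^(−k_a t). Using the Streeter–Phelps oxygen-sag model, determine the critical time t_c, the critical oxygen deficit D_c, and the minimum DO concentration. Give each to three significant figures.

t_c = [1/(k_a−k_d)] ln[(k_a/k_d)(1 − D₀(k_a−k_d)/(k_d L₀))]
= [1/(0.705−0.138)] ln[(0.705/0.138)(1 − 4.29×0.5670/(0.138×34.6))]
= (1/0.5670) ln[5.109 × 0.4906] = 1.764 × ln(2.506) = 1.764 × 0.9188 = 1.620 d.
D_c = (k_d/k_a) L₀ e^(−k_d t_c) = (0.138/0.705) × 34.6 × e^(−0.138×1.620) = 0.1957 × 34.6 × 0.7996 = 5.416 mg/L.
Minimum DO = C_s − D_c = 9.42 − 5.416 = 4.004 mg/L.

t_c ≈ 1.62 d; D_c ≈ 5.42 mg/L; min DO ≈ 4.00 mg/L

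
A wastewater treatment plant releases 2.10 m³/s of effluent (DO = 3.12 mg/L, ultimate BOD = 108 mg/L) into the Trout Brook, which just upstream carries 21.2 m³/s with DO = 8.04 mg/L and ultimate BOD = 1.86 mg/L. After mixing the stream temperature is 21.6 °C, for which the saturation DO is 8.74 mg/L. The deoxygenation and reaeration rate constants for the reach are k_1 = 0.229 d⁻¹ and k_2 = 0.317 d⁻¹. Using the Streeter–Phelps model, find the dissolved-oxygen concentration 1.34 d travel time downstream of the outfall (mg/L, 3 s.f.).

DO ≈ 5.56 mg/L

Mixed DO = (21.2×8.04 + 2.10×3.12)/(21.2+2.10) = 177.0/23.30 = 7.597 mg/L.
Mixed L₀ = (21.2×1.86 + 2.10×108)/(23.30) = 266.2/23.30 = 11.43 mg/L.
Initial deficit D₀ = C_s − DO₀ = 8.74 − 7.597 = 1.143 mg/L.
D(1.34) = [0.229×11.43/(0.317−0.229)](e^(−0.229×1.34) − e^(−0.317×1.34)) + 1.143 e^(−0.317×1.34)
= 29.73 × (0.7358 − 0.6539) + 1.143 × 0.6539 = 3.181 mg/L.
DO = 8.74 − 3.181 = 5.559 mg/L.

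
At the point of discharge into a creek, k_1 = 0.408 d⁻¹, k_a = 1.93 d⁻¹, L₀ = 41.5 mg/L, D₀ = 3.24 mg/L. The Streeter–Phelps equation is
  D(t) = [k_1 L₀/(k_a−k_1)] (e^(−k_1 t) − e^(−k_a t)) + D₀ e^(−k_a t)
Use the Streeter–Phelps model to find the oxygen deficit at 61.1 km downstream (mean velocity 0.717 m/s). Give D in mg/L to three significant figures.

Travel time t = x/v = 61.1 km / (0.717 m/s) = 61100 m / 0.717 m/s = 85220 s = 0.9863 d.
k_1 L₀/(k_a−k_1) = 0.408×41.5/(1.93−0.408) = 16.93/1.522 = 11.12 mg/L.
e^(−k_1 t) = e^(−0.408×0.9863) = 0.6687; e^(−k_a t) = e^(−1.93×0.9863) = 0.1490.
D = 11.12 × (0.6687 − 0.1490) + 3.24 × 0.1490 = 5.781 + 0.4829 = 6.264 mg/L.

D ≈ 6.26 mg/L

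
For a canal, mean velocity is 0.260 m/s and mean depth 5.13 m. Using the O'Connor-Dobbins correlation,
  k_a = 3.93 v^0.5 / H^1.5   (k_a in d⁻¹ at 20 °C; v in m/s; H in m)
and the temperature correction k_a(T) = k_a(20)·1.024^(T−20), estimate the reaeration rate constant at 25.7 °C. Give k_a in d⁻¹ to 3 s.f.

k_a(20) = 3.93 × 0.260^0.5 / 5.13^1.5 = 3.93 × 0.5099 / 11.62 = 0.1725 d⁻¹.
k_a(25.7) = 0.1725 × 1.024^(25.7−20) = 0.1725 × 1.145 = 0.1974 d⁻¹.

k_a ≈ 0.197 d⁻¹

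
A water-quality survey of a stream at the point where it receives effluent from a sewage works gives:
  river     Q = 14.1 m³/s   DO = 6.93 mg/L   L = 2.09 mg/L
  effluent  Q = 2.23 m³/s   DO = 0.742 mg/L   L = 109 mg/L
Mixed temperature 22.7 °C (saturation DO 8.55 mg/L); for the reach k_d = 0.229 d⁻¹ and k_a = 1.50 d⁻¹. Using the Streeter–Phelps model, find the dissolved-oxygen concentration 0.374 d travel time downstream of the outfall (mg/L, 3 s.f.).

Mixed DO = (14.1×6.93 + 2.23×0.742)/(14.1+2.23) = 99.37/16.33 = 6.085 mg/L.
Mixed L₀ = (14.1×2.09 + 2.23×109)/(16.33) = 272.5/16.33 = 16.69 mg/L.
Initial deficit D₀ = C_s − DO₀ = 8.55 − 6.085 = 2.465 mg/L.
D(0.374) = [0.229×16.69/(1.50−0.229)](e^(−0.229×0.374) − e^(−1.50×0.374)) + 2.465 e^(−1.50×0.374)
= 3.007 × (0.9179 − 0.5706) + 2.465 × 0.5706 = 2.451 mg/L.
DO = 8.55 − 2.451 = 6.099 mg/L.

DO ≈ 6.10 mg/L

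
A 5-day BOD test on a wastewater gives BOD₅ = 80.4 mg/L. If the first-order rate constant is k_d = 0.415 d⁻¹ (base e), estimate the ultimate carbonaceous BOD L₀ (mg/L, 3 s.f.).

L₀ ≈ 91.9 mg/L

BOD₅ = L₀(1 − e^(−5k_d)) ⇒ L₀ = BOD₅ / (1 − e^(−5×0.415))
= 80.4 / (1 − 0.1256) = 80.4 / 0.8744 = 91.94 mg/L.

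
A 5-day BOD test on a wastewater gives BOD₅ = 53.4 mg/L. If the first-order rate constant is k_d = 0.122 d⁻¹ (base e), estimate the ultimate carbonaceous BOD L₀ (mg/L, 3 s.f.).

L₀ ≈ 117 mg/L

BOD₅ = L₀(1 − e^(−5k_d)) ⇒ L₀ = BOD₅ / (1 − e^(−5×0.122))
= 53.4 / (1 − 0.5434) = 53.4 / 0.4566 = 116.9 mg/L.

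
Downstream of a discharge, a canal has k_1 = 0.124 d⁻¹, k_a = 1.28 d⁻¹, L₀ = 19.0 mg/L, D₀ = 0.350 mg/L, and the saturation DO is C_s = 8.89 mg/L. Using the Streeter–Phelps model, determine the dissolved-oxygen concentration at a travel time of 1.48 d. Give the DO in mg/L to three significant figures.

k_1 L₀/(k_a−k_1) = 0.124×19.0/(1.28−0.124) = 2.356/1.156 = 2.038 mg/L.
e^(−k_1 t) = e^(−0.124×1.480) = 0.8323; e^(−k_a t) = e^(−1.28×1.480) = 0.1504.
D = 2.038 × (0.8323 − 0.1504) + 0.350 × 0.1504 = 1.390 + 0.05264 = 1.442 mg/L.
DO = C_s − D = 8.89 − 1.442 = 7.448 mg/L.

DO ≈ 7.45 mg/L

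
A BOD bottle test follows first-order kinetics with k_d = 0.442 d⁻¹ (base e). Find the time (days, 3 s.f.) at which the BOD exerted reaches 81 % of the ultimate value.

t ≈ 3.76 d

y/L₀ = 1 − e^(−k_d t) = 0.81 ⇒ e^(−k_d t) = 0.190
t = −ln(0.190) / 0.442 = 1.661 / 0.442 = 3.757 d.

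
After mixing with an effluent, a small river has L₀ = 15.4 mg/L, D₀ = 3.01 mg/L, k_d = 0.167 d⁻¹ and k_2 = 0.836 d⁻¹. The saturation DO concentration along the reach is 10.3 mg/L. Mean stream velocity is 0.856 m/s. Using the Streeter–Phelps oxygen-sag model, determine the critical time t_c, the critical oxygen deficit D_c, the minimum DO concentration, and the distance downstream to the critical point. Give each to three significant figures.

t_c ≈ 0.124 d; D_c ≈ 3.01 mg/L; min DO ≈ 7.29 mg/L; x_c ≈ 9.16 km

With k_2/k_d = 5.006 and 1 − D₀(k_2−k_d)/(k_d L₀) = 0.2170,
t_c = ln(5.006 × 0.2170) / (0.836 − 0.167) = ln(1.086) / 0.6690 = 0.08283/0.6690 = 0.1238 d.
D_c = (k_d/k_2) L₀ e^(−k_d t_c) = (0.167/0.836) × 15.4 × e^(−0.167×0.1238) = 0.1998 × 15.4 × 0.9795 = 3.013 mg/L.
Minimum DO = C_s − D_c = 10.3 − 3.013 = 7.287 mg/L.
x_c = v t_c = 0.856 m/s × 0.1238 d × 86400 s/d = 9157 m ≈ 9.16 km.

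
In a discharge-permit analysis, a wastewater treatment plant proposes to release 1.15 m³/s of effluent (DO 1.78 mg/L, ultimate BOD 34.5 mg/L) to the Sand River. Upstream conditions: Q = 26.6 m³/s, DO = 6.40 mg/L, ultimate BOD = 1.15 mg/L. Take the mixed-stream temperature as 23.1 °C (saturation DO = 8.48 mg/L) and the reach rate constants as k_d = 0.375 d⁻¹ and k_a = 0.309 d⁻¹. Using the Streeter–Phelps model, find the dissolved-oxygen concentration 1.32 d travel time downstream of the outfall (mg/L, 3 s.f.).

Mixed DO = (26.6×6.40 + 1.15×1.78)/(26.6+1.15) = 172.3/27.75 = 6.209 mg/L.
Mixed L₀ = (26.6×1.15 + 1.15×34.5)/(27.75) = 70.27/27.75 = 2.532 mg/L.
Initial deficit D₀ = C_s − DO₀ = 8.48 − 6.209 = 2.271 mg/L.
D(1.32) = [0.375×2.532/(0.309−0.375)](e^(−0.375×1.32) − e^(−0.309×1.32)) + 2.271 e^(−0.309×1.32)
= -14.39 × (0.6096 − 0.6651) + 2.271 × 0.6651 = 2.309 mg/L.
DO = 8.48 − 2.309 = 6.171 mg/L.

DO ≈ 6.17 mg/L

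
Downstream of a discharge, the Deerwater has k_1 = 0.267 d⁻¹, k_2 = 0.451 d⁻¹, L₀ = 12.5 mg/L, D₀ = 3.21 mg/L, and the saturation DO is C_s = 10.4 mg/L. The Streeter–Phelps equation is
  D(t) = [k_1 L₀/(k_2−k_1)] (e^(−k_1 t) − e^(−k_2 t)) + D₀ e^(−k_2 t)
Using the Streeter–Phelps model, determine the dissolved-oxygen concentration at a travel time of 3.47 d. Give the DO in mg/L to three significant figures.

DO ≈ 6.34 mg/L

k_1 L₀/(k_2−k_1) = 0.267×12.5/(0.451−0.267) = 3.338/0.1840 = 18.14 mg/L.
e^(−k_1 t) = e^(−0.267×3.470) = 0.3959; e^(−k_2 t) = e^(−0.451×3.470) = 0.2091.
D = 18.14 × (0.3959 − 0.2091) + 3.21 × 0.2091 = 3.389 + 0.6712 = 4.060 mg/L.
DO = C_s − D = 10.4 − 4.060 = 6.340 mg/L.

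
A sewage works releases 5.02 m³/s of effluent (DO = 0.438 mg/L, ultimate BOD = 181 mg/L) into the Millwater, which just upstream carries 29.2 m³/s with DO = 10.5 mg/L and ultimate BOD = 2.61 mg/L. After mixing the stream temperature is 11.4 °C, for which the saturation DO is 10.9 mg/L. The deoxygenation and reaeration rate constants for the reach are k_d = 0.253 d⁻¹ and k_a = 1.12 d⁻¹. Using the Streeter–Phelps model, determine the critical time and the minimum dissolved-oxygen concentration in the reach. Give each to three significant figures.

Mixed DO = (29.2×10.5 + 5.02×0.438)/(29.2+5.02) = 308.8/34.22 = 9.024 mg/L.
Mixed L₀ = (29.2×2.61 + 5.02×181)/(34.22) = 984.8/34.22 = 28.78 mg/L.
Initial deficit D₀ = C_s − DO₀ = 10.9 − 9.024 = 1.876 mg/L.
t_c = (1/0.8670) ln[(1.12/0.253)(1 − 1.876×0.8670/(0.253×28.78))] = 1.153 × ln(3.438) = 1.424 d.
D_c = (0.253/1.12) × 28.78 × e^(−0.253×1.424) = 0.2259 × 28.78 × 0.6974 = 4.534 mg/L.
Minimum DO = 10.9 − 4.534 = 6.366 mg/L.

t_c ≈ 1.42 d; minimum DO ≈ 6.37 mg/L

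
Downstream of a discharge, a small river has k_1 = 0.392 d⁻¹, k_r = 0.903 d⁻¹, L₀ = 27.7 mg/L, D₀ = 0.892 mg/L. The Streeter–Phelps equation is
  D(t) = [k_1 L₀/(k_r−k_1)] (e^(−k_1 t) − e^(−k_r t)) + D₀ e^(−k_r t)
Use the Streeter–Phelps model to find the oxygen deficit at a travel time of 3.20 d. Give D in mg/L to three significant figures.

k_1 L₀/(k_r−k_1) = 0.392×27.7/(0.903−0.392) = 10.86/0.5110 = 21.25 mg/L.
e^(−k_1 t) = e^(−0.392×3.200) = 0.2852; e^(−k_r t) = e^(−0.903×3.200) = 0.05560.
D = 21.25 × (0.2852 − 0.05560) + 0.892 × 0.05560 = 4.880 + 0.04959 = 4.929 mg/L.

D ≈ 4.93 mg/L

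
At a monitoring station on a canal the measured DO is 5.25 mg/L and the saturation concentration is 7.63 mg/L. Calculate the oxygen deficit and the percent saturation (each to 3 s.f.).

D = C_s − C = 7.63 − 5.25 = 2.38 mg/L.
% saturation = 5.25/7.63 × 100 = 68.8 %.

D ≈ 2.38 mg/L; 68.8 % saturation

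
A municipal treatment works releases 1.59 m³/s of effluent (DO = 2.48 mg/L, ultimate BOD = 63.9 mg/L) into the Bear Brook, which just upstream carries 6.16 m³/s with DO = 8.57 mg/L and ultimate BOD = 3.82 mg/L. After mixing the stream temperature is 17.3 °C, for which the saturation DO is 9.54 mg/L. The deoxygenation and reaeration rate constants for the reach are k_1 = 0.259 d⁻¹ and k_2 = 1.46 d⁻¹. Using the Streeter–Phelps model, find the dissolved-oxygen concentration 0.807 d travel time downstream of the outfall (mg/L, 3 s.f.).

Mixed DO = (6.16×8.57 + 1.59×2.48)/(6.16+1.59) = 56.73/7.750 = 7.321 mg/L.
Mixed L₀ = (6.16×3.82 + 1.59×63.9)/(7.750) = 125.1/7.750 = 16.15 mg/L.
Initial deficit D₀ = C_s − DO₀ = 9.54 − 7.321 = 2.219 mg/L.
D(0.807) = [0.259×16.15/(1.46−0.259)](e^(−0.259×0.807) − e^(−1.46×0.807)) + 2.219 e^(−1.46×0.807)
= 3.482 × (0.8114 − 0.3078) + 2.219 × 0.3078 = 2.437 mg/L.
DO = 9.54 − 2.437 = 7.103 mg/L.

DO ≈ 7.10 mg/L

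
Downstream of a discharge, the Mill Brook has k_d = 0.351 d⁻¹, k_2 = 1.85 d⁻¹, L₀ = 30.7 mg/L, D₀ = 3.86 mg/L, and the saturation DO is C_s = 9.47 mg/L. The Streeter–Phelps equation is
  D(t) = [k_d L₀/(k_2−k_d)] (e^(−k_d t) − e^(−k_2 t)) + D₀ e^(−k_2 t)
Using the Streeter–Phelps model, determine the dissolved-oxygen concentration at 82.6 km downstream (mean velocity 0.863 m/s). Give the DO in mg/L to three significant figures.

DO ≈ 5.03 mg/L

Travel time t = x/v = 82.6 km / (0.863 m/s) = 82600 m / 0.863 m/s = 95710 s = 1.108 d.
k_d L₀/(k_2−k_d) = 0.351×30.7/(1.85−0.351) = 10.78/1.499 = 7.189 mg/L.
e^(−k_d t) = e^(−0.351×1.108) = 0.6778; e^(−k_2 t) = e^(−1.85×1.108) = 0.1288.
D = 7.189 × (0.6778 − 0.1288) + 3.86 × 0.1288 = 3.947 + 0.4972 = 4.444 mg/L.
DO = C_s − D = 9.47 − 4.444 = 5.026 mg/L.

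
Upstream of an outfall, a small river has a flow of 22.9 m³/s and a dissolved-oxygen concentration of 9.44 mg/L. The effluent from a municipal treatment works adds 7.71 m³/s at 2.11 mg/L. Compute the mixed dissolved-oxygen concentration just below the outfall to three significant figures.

Flow-weighted mixing: C = (Q_r C_r + Q_w C_w)/(Q_r + Q_w)
= (22.9×9.44 + 7.71×2.11)/(22.9 + 7.71) = 232.4/30.61 = 7.594 mg/L.

7.59 mg/L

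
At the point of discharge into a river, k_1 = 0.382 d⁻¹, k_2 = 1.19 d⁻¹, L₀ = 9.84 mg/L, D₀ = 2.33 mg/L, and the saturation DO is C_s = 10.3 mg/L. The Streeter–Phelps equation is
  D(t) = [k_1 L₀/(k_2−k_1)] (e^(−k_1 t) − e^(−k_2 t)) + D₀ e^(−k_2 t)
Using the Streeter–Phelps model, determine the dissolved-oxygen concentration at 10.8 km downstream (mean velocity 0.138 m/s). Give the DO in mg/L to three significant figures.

DO ≈ 7.80 mg/L

Travel time t = x/v = 10.8 km / (0.138 m/s) = 10800 m / 0.138 m/s = 78260 s = 0.9058 d.
k_1 L₀/(k_2−k_1) = 0.382×9.84/(1.19−0.382) = 3.759/0.8080 = 4.652 mg/L.
e^(−k_1 t) = e^(−0.382×0.9058) = 0.7075; e^(−k_2 t) = e^(−1.19×0.9058) = 0.3403.
D = 4.652 × (0.7075 − 0.3403) + 2.33 × 0.3403 = 1.708 + 0.7929 = 2.501 mg/L.
DO = C_s − D = 10.3 − 2.501 = 7.799 mg/L.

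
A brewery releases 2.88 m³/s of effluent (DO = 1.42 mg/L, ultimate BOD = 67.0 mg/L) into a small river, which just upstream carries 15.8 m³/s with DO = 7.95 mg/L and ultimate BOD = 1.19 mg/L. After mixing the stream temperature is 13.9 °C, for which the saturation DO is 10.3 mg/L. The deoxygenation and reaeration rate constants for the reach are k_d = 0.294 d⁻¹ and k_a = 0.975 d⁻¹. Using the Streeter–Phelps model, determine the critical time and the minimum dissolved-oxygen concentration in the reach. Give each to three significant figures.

Mixed DO = (15.8×7.95 + 2.88×1.42)/(15.8+2.88) = 129.7/18.68 = 6.943 mg/L.
Mixed L₀ = (15.8×1.19 + 2.88×67.0)/(18.68) = 211.8/18.68 = 11.34 mg/L.
Initial deficit D₀ = C_s − DO₀ = 10.3 − 6.943 = 3.357 mg/L.
t_c = (1/0.6810) ln[(0.975/0.294)(1 − 3.357×0.6810/(0.294×11.34))] = 1.468 × ln(1.042) = 0.06001 d.
D_c = (0.294/0.975) × 11.34 × e^(−0.294×0.06001) = 0.3015 × 11.34 × 0.9825 = 3.359 mg/L.
Minimum DO = 10.3 − 3.359 = 6.941 mg/L.

t_c ≈ 0.0600 d; minimum DO ≈ 6.94 mg/L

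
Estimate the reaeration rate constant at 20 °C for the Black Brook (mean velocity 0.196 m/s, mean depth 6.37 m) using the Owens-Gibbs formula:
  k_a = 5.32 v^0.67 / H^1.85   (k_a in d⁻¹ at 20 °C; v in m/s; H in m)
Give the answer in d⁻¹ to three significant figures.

k_a ≈ 0.0581 d⁻¹

k_a = 5.32 × 0.196^0.67 / 6.37^1.85 = 5.32 × 0.3356 / 30.74 = 0.05809 d⁻¹.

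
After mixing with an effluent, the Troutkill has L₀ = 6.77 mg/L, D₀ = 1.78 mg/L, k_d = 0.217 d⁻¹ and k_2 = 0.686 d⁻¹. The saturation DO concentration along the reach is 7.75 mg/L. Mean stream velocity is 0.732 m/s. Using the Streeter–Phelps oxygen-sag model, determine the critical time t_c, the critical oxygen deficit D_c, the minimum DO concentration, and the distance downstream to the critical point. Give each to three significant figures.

t_c = [1/(k_2−k_d)] ln[(k_2/k_d)(1 − D₀(k_2−k_d)/(k_d L₀))]
= [1/(0.686−0.217)] ln[(0.686/0.217)(1 − 1.78×0.4690/(0.217×6.77))]
= (1/0.4690) ln[3.161 × 0.4317] = 2.132 × ln(1.365) = 2.132 × 0.3111 = 0.6632 d.
D_c = (k_d/k_2) L₀ e^(−k_d t_c) = (0.217/0.686) × 6.77 × e^(−0.217×0.6632) = 0.3163 × 6.77 × 0.8660 = 1.854 mg/L.
Minimum DO = C_s − D_c = 7.75 − 1.854 = 5.896 mg/L.
x_c = v t_c = 0.732 m/s × 0.6632 d × 86400 s/d = 41950 m ≈ 41.9 km.

t_c ≈ 0.663 d; D_c ≈ 1.85 mg/L; min DO ≈ 5.90 mg/L; x_c ≈ 41.9 km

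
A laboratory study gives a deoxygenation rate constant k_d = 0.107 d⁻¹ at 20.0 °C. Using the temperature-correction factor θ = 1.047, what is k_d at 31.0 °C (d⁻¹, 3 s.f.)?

k_d ≈ 0.177 d⁻¹

k_d(T₂) = k_d(T₁) · θ^(T₂−T₁) = 0.107 × 1.047^(31.0−20.0)
= 0.107 × 1.047^11.0 = 0.107 × 1.657 = 0.1773 d⁻¹.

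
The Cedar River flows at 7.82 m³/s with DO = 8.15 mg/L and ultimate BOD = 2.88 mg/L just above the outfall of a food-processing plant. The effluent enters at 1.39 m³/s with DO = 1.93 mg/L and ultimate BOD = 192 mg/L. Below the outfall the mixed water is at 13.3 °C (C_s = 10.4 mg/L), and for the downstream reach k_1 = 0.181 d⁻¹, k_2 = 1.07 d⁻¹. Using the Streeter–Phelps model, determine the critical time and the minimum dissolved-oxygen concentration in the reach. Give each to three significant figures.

Mixed DO = (7.82×8.15 + 1.39×1.93)/(7.82+1.39) = 66.42/9.210 = 7.211 mg/L.
Mixed L₀ = (7.82×2.88 + 1.39×192)/(9.210) = 289.4/9.210 = 31.42 mg/L.
Initial deficit D₀ = C_s − DO₀ = 10.4 − 7.211 = 3.189 mg/L.
t_c = (1/0.8890) ln[(1.07/0.181)(1 − 3.189×0.8890/(0.181×31.42))] = 1.125 × ln(2.965) = 1.223 d.
D_c = (0.181/1.07) × 31.42 × e^(−0.181×1.223) = 0.1692 × 31.42 × 0.8015 = 4.260 mg/L.
Minimum DO = 10.4 − 4.260 = 6.140 mg/L.

t_c ≈ 1.22 d; minimum DO ≈ 6.14 mg/L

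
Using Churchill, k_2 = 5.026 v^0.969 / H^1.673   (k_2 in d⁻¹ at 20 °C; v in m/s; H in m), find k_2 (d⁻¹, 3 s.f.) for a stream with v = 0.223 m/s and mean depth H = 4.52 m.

k_2 = 5.026 × 0.223^0.969 / 4.52^1.673 = 5.026 × 0.2336 / 12.48 = 0.09412 d⁻¹.

k_2 ≈ 0.0941 d⁻¹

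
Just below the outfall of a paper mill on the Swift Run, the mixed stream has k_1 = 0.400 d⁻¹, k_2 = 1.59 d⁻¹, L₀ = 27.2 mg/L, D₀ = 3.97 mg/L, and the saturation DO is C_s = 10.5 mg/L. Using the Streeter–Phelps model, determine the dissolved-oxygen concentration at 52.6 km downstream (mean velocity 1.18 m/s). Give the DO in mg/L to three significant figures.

DO ≈ 5.34 mg/L

Travel time t = x/v = 52.6 km / (1.18 m/s) = 52600 m / 1.18 m/s = 44580 s = 0.5159 d.
k_1 L₀/(k_2−k_1) = 0.400×27.2/(1.59−0.400) = 10.88/1.190 = 9.143 mg/L.
e^(−k_1 t) = e^(−0.400×0.5159) = 0.8135; e^(−k_2 t) = e^(−1.59×0.5159) = 0.4403.
D = 9.143 × (0.8135 − 0.4403) + 3.97 × 0.4403 = 3.413 + 1.748 = 5.160 mg/L.
DO = C_s − D = 10.5 − 5.160 = 5.340 mg/L.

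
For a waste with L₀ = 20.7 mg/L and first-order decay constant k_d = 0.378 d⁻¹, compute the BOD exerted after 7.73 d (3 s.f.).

y_t = L₀(1 − e^(−k_d t)) = 20.7 × (1 − e^(−0.378×7.73))
= 20.7 × (1 − 0.05383) = 20.7 × 0.9462 = 19.59 mg/L.

y ≈ 19.6 mg/L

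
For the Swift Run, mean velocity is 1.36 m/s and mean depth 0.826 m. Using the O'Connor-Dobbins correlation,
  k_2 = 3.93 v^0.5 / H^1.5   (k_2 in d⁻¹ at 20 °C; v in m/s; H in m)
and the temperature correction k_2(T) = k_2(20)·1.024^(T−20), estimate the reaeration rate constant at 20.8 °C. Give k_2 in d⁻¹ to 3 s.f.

k_2(20) = 3.93 × 1.36^0.5 / 0.826^1.5 = 3.93 × 1.166 / 0.7507 = 6.105 d⁻¹.
k_2(20.8) = 6.105 × 1.024^(20.8−20) = 6.105 × 1.019 = 6.222 d⁻¹.

k_2 ≈ 6.22 d⁻¹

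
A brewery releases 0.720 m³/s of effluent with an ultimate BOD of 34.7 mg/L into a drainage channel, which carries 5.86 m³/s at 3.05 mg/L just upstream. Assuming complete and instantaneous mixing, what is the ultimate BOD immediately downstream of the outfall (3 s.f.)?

6.51 mg/L

Flow-weighted mixing: C = (Q_r C_r + Q_w C_w)/(Q_r + Q_w)
= (5.86×3.05 + 0.720×34.7)/(5.86 + 0.720) = 42.86/6.580 = 6.513 mg/L.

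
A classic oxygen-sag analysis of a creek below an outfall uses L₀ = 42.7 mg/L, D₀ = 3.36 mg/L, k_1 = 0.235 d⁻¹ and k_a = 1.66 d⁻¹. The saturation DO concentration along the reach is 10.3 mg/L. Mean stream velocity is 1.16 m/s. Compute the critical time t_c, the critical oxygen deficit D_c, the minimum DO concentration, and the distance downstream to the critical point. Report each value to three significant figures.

At the critical point dD/dt = 0, so k_1 L₀ e^(−k_1 t) = k_a D. Substituting D(t) from the Streeter–Phelps equation and solving for t gives
t_c = ln[(k_a/k_1)(1 − D₀(k_a−k_1)/(k_1 L₀))] / (k_a−k_1).
Here k_a−k_1 = 1.425 d⁻¹ and 1 − D₀(k_a−k_1)/(k_1 L₀) = 1 − 3.36×1.425/(0.235×42.7) = 0.5228, so
t_c = ln(7.064 × 0.5228) / 1.425 = 1.307 / 1.425 = 0.9169 d.
D_c = (k_1/k_a) L₀ e^(−k_1 t_c) = (0.235/1.66) × 42.7 × e^(−0.235×0.9169) = 0.1416 × 42.7 × 0.8062 = 4.873 mg/L.
Minimum DO = C_s − D_c = 10.3 − 4.873 = 5.427 mg/L.
x_c = v t_c = 1.16 m/s × 0.9169 d × 86400 s/d = 91890 m ≈ 91.9 km.

t_c ≈ 0.917 d; D_c ≈ 4.87 mg/L; min DO ≈ 5.43 mg/L; x_c ≈ 91.9 km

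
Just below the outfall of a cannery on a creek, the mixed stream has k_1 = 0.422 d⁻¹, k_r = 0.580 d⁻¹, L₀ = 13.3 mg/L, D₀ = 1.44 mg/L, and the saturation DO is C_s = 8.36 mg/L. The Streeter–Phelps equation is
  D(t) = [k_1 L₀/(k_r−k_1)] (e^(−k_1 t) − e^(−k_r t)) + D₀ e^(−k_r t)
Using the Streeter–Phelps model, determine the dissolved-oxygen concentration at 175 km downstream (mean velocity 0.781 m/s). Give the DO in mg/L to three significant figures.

DO ≈ 4.04 mg/L

Travel time t = x/v = 175 km / (0.781 m/s) = 175000 m / 0.781 m/s = 224100 s = 2.593 d.
k_1 L₀/(k_r−k_1) = 0.422×13.3/(0.580−0.422) = 5.613/0.1580 = 35.52 mg/L.
e^(−k_1 t) = e^(−0.422×2.593) = 0.3347; e^(−k_r t) = e^(−0.580×2.593) = 0.2222.
D = 35.52 × (0.3347 − 0.2222) + 1.44 × 0.2222 = 3.998 + 0.3200 = 4.317 mg/L.
DO = C_s − D = 8.36 − 4.317 = 4.043 mg/L.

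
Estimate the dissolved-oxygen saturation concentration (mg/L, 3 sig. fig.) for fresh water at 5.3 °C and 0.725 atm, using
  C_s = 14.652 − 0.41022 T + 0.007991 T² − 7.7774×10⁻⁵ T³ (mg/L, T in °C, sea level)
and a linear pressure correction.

C_s ≈ 9.20 mg/L

At sea level: C_s = 14.652 − 0.41022×5.3 + 0.007991×5.3² − 7.7774×10⁻⁵×5.3³ = 12.69 mg/L.
Pressure correction: C_s' = 12.69 × 0.725 = 9.201 mg/L.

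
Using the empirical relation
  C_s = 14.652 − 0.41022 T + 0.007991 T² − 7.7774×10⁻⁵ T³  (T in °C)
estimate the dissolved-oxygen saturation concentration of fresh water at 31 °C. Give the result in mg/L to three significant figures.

C_s = 14.652 − 0.41022×31 + 0.007991×31² − 7.7774×10⁻⁵×31³ = 7.298 mg/L.

C_s ≈ 7.30 mg/L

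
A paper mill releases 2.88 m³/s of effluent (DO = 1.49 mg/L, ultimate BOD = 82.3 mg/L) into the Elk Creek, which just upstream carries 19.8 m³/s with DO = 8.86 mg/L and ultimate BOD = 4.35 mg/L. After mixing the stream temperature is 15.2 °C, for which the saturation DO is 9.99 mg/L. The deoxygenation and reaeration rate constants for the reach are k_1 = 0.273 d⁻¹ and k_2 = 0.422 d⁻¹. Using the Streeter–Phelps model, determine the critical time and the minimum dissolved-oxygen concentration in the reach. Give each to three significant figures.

t_c ≈ 2.37 d; minimum DO ≈ 5.16 mg/L

Mixed DO = (19.8×8.86 + 2.88×1.49)/(19.8+2.88) = 179.7/22.68 = 7.924 mg/L.
Mixed L₀ = (19.8×4.35 + 2.88×82.3)/(22.68) = 323.2/22.68 = 14.25 mg/L.
Initial deficit D₀ = C_s − DO₀ = 9.99 − 7.924 = 2.066 mg/L.
t_c = (1/0.1490) ln[(0.422/0.273)(1 − 2.066×0.1490/(0.273×14.25))] = 6.711 × ln(1.423) = 2.370 d.
D_c = (0.273/0.422) × 14.25 × e^(−0.273×2.370) = 0.6469 × 14.25 × 0.5236 = 4.827 mg/L.
Minimum DO = 9.99 − 4.827 = 5.163 mg/L.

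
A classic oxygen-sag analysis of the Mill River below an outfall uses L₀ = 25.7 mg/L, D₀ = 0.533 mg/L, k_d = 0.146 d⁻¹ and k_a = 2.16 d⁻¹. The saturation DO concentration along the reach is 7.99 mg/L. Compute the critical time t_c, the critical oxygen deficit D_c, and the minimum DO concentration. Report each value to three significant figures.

At the critical point dD/dt = 0, so k_d L₀ e^(−k_d t) = k_a D. Substituting D(t) from the Streeter–Phelps equation and solving for t gives
t_c = ln[(k_a/k_d)(1 − D₀(k_a−k_d)/(k_d L₀))] / (k_a−k_d).
Here k_a−k_d = 2.014 d⁻¹ and 1 − D₀(k_a−k_d)/(k_d L₀) = 1 − 0.533×2.014/(0.146×25.7) = 0.7139, so
t_c = ln(14.79 × 0.7139) / 2.014 = 2.357 / 2.014 = 1.170 d.
L(t_c) = L₀ e^(−k_d t_c) = 25.7 × 0.8429 = 21.66 mg/L, and at the critical point k_a D_c = k_d L, so D_c = (0.146/2.16) × 21.66 = 1.464 mg/L.
Minimum DO = C_s − D_c = 7.99 − 1.464 = 6.526 mg/L.

t_c ≈ 1.17 d; D_c ≈ 1.46 mg/L; min DO ≈ 6.53 mg/L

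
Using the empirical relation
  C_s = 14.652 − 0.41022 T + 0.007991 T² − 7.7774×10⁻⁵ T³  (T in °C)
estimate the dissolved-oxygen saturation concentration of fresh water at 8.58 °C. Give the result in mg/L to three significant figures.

C_s = 14.652 − 0.41022×8.58 + 0.007991×8.58² − 7.7774×10⁻⁵×8.58³ = 11.67 mg/L.

C_s ≈ 11.7 mg/L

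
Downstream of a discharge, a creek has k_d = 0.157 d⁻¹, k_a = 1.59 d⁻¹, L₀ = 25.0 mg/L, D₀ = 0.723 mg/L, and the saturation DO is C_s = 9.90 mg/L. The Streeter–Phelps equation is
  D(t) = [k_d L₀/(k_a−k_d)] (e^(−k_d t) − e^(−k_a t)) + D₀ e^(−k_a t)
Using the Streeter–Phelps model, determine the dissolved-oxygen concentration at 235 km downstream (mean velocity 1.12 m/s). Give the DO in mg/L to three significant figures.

DO ≈ 8.07 mg/L

Travel time t = x/v = 235 km / (1.12 m/s) = 235000 m / 1.12 m/s = 209800 s = 2.428 d.
k_d L₀/(k_a−k_d) = 0.157×25.0/(1.59−0.157) = 3.925/1.433 = 2.739 mg/L.
e^(−k_d t) = e^(−0.157×2.428) = 0.6830; e^(−k_a t) = e^(−1.59×2.428) = 0.02104.
D = 2.739 × (0.6830 − 0.02104) + 0.723 × 0.02104 = 1.813 + 0.01521 = 1.828 mg/L.
DO = C_s − D = 9.90 − 1.828 = 8.072 mg/L.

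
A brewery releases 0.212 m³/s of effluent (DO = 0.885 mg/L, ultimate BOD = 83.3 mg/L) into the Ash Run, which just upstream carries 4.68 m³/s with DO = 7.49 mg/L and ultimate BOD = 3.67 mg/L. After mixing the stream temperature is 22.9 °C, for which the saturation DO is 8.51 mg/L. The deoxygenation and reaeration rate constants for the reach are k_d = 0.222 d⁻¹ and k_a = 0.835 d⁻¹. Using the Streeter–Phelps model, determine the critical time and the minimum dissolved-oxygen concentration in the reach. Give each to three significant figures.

Mixed DO = (4.68×7.49 + 0.212×0.885)/(4.68+0.212) = 35.24/4.892 = 7.204 mg/L.
Mixed L₀ = (4.68×3.67 + 0.212×83.3)/(4.892) = 34.84/4.892 = 7.121 mg/L.
Initial deficit D₀ = C_s − DO₀ = 8.51 − 7.204 = 1.306 mg/L.
t_c = (1/0.6130) ln[(0.835/0.222)(1 − 1.306×0.6130/(0.222×7.121))] = 1.631 × ln(1.856) = 1.009 d.
D_c = (0.222/0.835) × 7.121 × e^(−0.222×1.009) = 0.2659 × 7.121 × 0.7993 = 1.513 mg/L.
Minimum DO = 8.51 − 1.513 = 6.997 mg/L.

t_c ≈ 1.01 d; minimum DO ≈ 7.00 mg/L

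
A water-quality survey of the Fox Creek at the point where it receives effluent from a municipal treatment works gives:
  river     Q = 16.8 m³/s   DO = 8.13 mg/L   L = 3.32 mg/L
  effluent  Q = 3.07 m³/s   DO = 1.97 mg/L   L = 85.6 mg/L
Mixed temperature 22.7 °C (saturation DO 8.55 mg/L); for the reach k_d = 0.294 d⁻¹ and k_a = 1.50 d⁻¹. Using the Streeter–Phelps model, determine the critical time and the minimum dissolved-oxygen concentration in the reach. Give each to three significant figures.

t_c ≈ 0.993 d; minimum DO ≈ 6.20 mg/L

Mixed DO = (16.8×8.13 + 3.07×1.97)/(16.8+3.07) = 142.6/19.87 = 7.178 mg/L.
Mixed L₀ = (16.8×3.32 + 3.07×85.6)/(19.87) = 318.6/19.87 = 16.03 mg/L.
Initial deficit D₀ = C_s − DO₀ = 8.55 − 7.178 = 1.372 mg/L.
t_c = (1/1.206) ln[(1.50/0.294)(1 − 1.372×1.206/(0.294×16.03))] = 0.8292 × ln(3.311) = 0.9928 d.
D_c = (0.294/1.50) × 16.03 × e^(−0.294×0.9928) = 0.1960 × 16.03 × 0.7468 = 2.347 mg/L.
Minimum DO = 8.55 − 2.347 = 6.203 mg/L.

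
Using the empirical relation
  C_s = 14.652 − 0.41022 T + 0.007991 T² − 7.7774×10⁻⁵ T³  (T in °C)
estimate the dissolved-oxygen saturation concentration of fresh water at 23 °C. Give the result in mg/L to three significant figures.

C_s ≈ 8.50 mg/L

C_s = 14.652 − 0.41022×23 + 0.007991×23² − 7.7774×10⁻⁵×23³ = 8.498 mg/L.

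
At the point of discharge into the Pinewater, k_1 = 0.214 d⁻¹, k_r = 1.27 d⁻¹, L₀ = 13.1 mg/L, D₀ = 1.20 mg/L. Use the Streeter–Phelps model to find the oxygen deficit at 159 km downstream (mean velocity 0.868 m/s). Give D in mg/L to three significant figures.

Travel time t = x/v = 159 km / (0.868 m/s) = 159000 m / 0.868 m/s = 183200 s = 2.120 d.
k_1 L₀/(k_r−k_1) = 0.214×13.1/(1.27−0.214) = 2.803/1.056 = 2.655 mg/L.
e^(−k_1 t) = e^(−0.214×2.120) = 0.6353; e^(−k_r t) = e^(−1.27×2.120) = 0.06771.
D = 2.655 × (0.6353 − 0.06771) + 1.20 × 0.06771 = 1.507 + 0.08125 = 1.588 mg/L.

D ≈ 1.59 mg/L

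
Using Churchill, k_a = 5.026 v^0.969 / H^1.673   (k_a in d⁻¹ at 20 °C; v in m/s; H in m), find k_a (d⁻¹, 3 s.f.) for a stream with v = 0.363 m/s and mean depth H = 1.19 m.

k_a = 5.026 × 0.363^0.969 / 1.19^1.673 = 5.026 × 0.3746 / 1.338 = 1.407 d⁻¹.

k_a ≈ 1.41 d⁻¹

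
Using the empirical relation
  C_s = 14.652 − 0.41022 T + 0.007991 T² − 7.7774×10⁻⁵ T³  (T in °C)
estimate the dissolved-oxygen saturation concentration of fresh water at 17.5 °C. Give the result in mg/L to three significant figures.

C_s = 14.652 − 0.41022×17.5 + 0.007991×17.5² − 7.7774×10⁻⁵×17.5³ = 9.504 mg/L.

C_s ≈ 9.50 mg/L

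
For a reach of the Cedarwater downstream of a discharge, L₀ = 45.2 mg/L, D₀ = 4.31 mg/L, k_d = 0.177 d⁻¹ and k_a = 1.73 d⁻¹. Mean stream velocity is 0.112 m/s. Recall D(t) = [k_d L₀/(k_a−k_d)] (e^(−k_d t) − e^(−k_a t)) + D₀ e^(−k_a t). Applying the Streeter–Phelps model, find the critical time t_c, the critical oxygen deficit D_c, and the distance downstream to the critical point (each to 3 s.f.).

With k_a/k_d = 9.774 and 1 − D₀(k_a−k_d)/(k_d L₀) = 0.1634,
t_c = ln(9.774 × 0.1634) / (1.73 − 0.177) = ln(1.597) / 1.553 = 0.4679/1.553 = 0.3013 d.
L(t_c) = L₀ e^(−k_d t_c) = 45.2 × 0.9481 = 42.85 mg/L, and at the critical point k_a D_c = k_d L, so D_c = (0.177/1.73) × 42.85 = 4.384 mg/L.
x_c = v t_c = 0.112 m/s × 0.3013 d × 86400 s/d = 2916 m ≈ 2.92 km.

t_c ≈ 0.301 d; D_c ≈ 4.38 mg/L; x_c ≈ 2.92 km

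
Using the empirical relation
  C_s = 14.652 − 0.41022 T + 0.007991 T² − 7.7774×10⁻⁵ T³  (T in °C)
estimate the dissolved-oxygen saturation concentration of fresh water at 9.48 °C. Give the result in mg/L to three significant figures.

C_s = 14.652 − 0.41022×9.48 + 0.007991×9.48² − 7.7774×10⁻⁵×9.48³ = 11.42 mg/L.

C_s ≈ 11.4 mg/L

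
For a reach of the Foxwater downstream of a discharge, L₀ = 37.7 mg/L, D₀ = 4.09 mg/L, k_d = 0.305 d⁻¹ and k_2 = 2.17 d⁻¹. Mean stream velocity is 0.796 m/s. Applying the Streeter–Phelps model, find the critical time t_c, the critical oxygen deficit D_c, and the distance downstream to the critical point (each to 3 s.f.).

t_c = [1/(k_2−k_d)] ln[(k_2/k_d)(1 − D₀(k_2−k_d)/(k_d L₀))]
= [1/(2.17−0.305)] ln[(2.17/0.305)(1 − 4.09×1.865/(0.305×37.7))]
= (1/1.865) ln[7.115 × 0.3366] = 0.5362 × ln(2.395) = 0.5362 × 0.8734 = 0.4683 d.
L(t_c) = L₀ e^(−k_d t_c) = 37.7 × 0.8669 = 32.68 mg/L, and at the critical point k_2 D_c = k_d L, so D_c = (0.305/2.17) × 32.68 = 4.594 mg/L.
x_c = v t_c = 0.796 m/s × 0.4683 d × 86400 s/d = 32210 m ≈ 32.2 km.

t_c ≈ 0.468 d; D_c ≈ 4.59 mg/L; x_c ≈ 32.2 km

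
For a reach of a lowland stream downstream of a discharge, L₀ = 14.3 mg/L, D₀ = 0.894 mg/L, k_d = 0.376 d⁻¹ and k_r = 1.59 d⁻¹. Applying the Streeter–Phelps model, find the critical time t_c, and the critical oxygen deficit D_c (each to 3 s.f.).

t_c ≈ 1.00 d; D_c ≈ 2.32 mg/L

At the critical point dD/dt = 0, so k_d L₀ e^(−k_d t) = k_r D. Substituting D(t) from the Streeter–Phelps equation and solving for t gives
t_c = ln[(k_r/k_d)(1 − D₀(k_r−k_d)/(k_d L₀))] / (k_r−k_d).
Here k_r−k_d = 1.214 d⁻¹ and 1 − D₀(k_r−k_d)/(k_d L₀) = 1 − 0.894×1.214/(0.376×14.3) = 0.7981, so
t_c = ln(4.229 × 0.7981) / 1.214 = 1.216 / 1.214 = 1.002 d.
D_c = (k_d/k_r) L₀ e^(−k_d t_c) = (0.376/1.59) × 14.3 × e^(−0.376×1.002) = 0.2365 × 14.3 × 0.6861 = 2.320 mg/L.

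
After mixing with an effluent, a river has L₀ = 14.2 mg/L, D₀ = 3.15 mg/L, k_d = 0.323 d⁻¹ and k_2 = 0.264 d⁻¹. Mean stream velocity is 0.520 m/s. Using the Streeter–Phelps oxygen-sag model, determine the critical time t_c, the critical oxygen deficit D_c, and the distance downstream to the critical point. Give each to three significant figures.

With k_2/k_d = 0.8173 and 1 − D₀(k_2−k_d)/(k_d L₀) = 1.041,
t_c = ln(0.8173 × 1.041) / (0.264 − 0.323) = ln(0.8505) / -0.05900 = -0.1620/-0.05900 = 2.745 d.
D_c = (k_d/k_2) L₀ e^(−k_d t_c) = (0.323/0.264) × 14.2 × e^(−0.323×2.745) = 1.223 × 14.2 × 0.4120 = 7.157 mg/L.
x_c = v t_c = 0.520 m/s × 2.745 d × 86400 s/d = 123300 m ≈ 123 km.

t_c ≈ 2.75 d; D_c ≈ 7.16 mg/L; x_c ≈ 123 km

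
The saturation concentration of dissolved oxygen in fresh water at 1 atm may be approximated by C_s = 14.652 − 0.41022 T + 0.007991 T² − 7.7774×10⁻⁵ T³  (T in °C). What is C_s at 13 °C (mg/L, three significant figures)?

C_s ≈ 10.5 mg/L

C_s = 14.652 − 0.41022×13 + 0.007991×13² − 7.7774×10⁻⁵×13³ = 10.50 mg/L.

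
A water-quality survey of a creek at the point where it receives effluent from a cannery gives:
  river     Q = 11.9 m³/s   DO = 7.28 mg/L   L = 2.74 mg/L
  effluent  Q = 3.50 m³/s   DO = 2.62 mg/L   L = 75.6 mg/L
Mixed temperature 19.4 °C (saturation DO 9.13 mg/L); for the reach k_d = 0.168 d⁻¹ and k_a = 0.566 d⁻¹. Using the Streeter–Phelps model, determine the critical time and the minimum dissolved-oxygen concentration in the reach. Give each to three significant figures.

Mixed DO = (11.9×7.28 + 3.50×2.62)/(11.9+3.50) = 95.80/15.40 = 6.221 mg/L.
Mixed L₀ = (11.9×2.74 + 3.50×75.6)/(15.40) = 297.2/15.40 = 19.30 mg/L.
Initial deficit D₀ = C_s − DO₀ = 9.13 − 6.221 = 2.909 mg/L.
t_c = (1/0.3980) ln[(0.566/0.168)(1 − 2.909×0.3980/(0.168×19.30))] = 2.513 × ln(2.166) = 1.942 d.
D_c = (0.168/0.566) × 19.30 × e^(−0.168×1.942) = 0.2968 × 19.30 × 0.7216 = 4.134 mg/L.
Minimum DO = 9.13 − 4.134 = 4.996 mg/L.

t_c ≈ 1.94 d; minimum DO ≈ 5.00 mg/L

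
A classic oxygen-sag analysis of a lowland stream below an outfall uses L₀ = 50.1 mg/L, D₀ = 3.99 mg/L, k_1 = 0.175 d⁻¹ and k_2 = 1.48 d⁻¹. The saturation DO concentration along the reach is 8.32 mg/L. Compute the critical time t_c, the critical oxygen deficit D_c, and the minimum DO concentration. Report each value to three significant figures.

t_c ≈ 0.945 d; D_c ≈ 5.02 mg/L; min DO ≈ 3.30 mg/L

t_c = [1/(k_2−k_1)] ln[(k_2/k_1)(1 − D₀(k_2−k_1)/(k_1 L₀))]
= [1/(1.48−0.175)] ln[(1.48/0.175)(1 − 3.99×1.305/(0.175×50.1))]
= (1/1.305) ln[8.457 × 0.4061] = 0.7663 × ln(3.435) = 0.7663 × 1.234 = 0.9455 d.
D_c = (k_1/k_2) L₀ e^(−k_1 t_c) = (0.175/1.48) × 50.1 × e^(−0.175×0.9455) = 0.1182 × 50.1 × 0.8475 = 5.021 mg/L.
Minimum DO = C_s − D_c = 8.32 − 5.021 = 3.299 mg/L.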